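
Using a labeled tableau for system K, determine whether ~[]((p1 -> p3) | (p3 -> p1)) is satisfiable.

1. ~[]((p1 -> p3) | (p3 -> p1)), 0
2. ~((p1 -> p3) | (p3 -> p1)), 1   [~[]-rule on 1: fresh world 1, 0R1]
3. ~(p1 -> p3), 1   [~|-rule on 2]
4. ~(p3 -> p1), 1   [~|-rule on 2]
5. p1, 1   [~->-rule on 3]
6. ~p3, 1   [~->-rule on 3]
7. p3, 1   [~->-rule on 4]
8. ~p1, 1   [~->-rule on 4]
Accessibility: 0R1
Branch closes: p3 and ~p3 both at 1.
All branches of the tableau close; one closing branch shown above.

Unsatisfiable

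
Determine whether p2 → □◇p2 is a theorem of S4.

Not valid

Tableau for the negation ¬(p2 → □◇p2):
1. ¬(p2 → □◇p2), w0
2. p2, w0
3. ¬□◇p2, w0
4. ¬◇p2, w1
5. ¬p2, w1
Accessibility: w0Rw0, w0Rw1, w1Rw1
The negation has an open branch (countermodel exists).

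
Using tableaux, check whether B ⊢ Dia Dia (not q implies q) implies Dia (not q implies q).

Tableau for the negation not (Dia Dia (not q implies q) implies Dia (not q implies q)):
1. not (Dia Dia (not q implies q) implies Dia (not q implies q)), 0
2. Dia Dia (not q implies q), 0
3. not Dia (not q implies q), 0
4. not (not q implies q), 0
5. not q, 0
6. Dia (not q implies q), 1
7. not (not q implies q), 1
8. not q, 1
9. not q implies q, 2
10. q, 2
Accessibility: 0R0, 0R1, 1R0, 1R1, 1R2, 2R1, 2R2
The negation has an open branch (countermodel exists).

No, not valid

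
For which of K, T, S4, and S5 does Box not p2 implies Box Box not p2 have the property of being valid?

T-tableau for the negation not (Box not p2 implies Box Box not p2):
1. not (Box not p2 implies Box Box not p2), u
2. Box not p2, u
3. not Box Box not p2, u
4. not p2, u
5. not Box not p2, v
6. not p2, v
7. p2, w
Accessibility: uRu, uRv, vRv, vRw, wRw
Complete open branch: countermodel on a T-frame, so not valid in T, nor in K (the same frame is also a K-frame).
S4-tableau for the negation not (Box not p2 implies Box Box not p2):
1. not (Box not p2 implies Box Box not p2), u
2. Box not p2, u
3. not Box Box not p2, u
4. not p2, u
5. not Box not p2, v
6. not p2, v
7. p2, w
8. not p2, w
Accessibility: uRu, uRv, uRw, vRv, vRw, wRw
Branch closes: p2 and not p2 both at w.
Every branch closes (one shown): valid in S4, hence also in S5 (every theorem of S4 is a theorem of S5).

S4, S5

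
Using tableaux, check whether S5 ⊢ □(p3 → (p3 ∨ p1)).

Tableau for the negation ¬□(p3 → (p3 ∨ p1)):
1. ¬□(p3 → (p3 ∨ p1)), w0
2. ¬(p3 → (p3 ∨ p1)), w1   [¬□-rule on 1: fresh world w1, w0Rw1]
3. p3, w1   [¬→-rule on 2]
4. ¬(p3 ∨ p1), w1   [¬→-rule on 2]
5. ¬p3, w1   [¬∨-rule on 4]
6. ¬p1, w1   [¬∨-rule on 4]
Accessibility: w0Rw0, w0Rw1, w1Rw0, w1Rw1
Branch closes: p3 and ¬p3 both at w1.
All branches of the negation close; one closing branch shown above.

Valid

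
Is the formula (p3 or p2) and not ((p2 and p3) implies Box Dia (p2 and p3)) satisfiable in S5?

1. (p3 or p2) and not ((p2 and p3) implies Box Dia (p2 and p3)), 0
2. p3 or p2, 0   [and-rule on 1]
3. not ((p2 and p3) implies Box Dia (p2 and p3)), 0   [and-rule on 1]
4. p2 and p3, 0   [neg-implies-rule on 3]
5. not Box Dia (p2 and p3), 0   [neg-implies-rule on 3]
6. p2, 0   [and-rule on 4]
7. p3, 0   [and-rule on 4]
8. not Dia (p2 and p3), 1   [neg-Box-rule on 5: fresh world 1, 0R1]
9. not (p2 and p3), 0   [neg-Dia-rule on 8 via 1R0]
10. not (p2 and p3), 1   [neg-Dia-rule on 8 via 1R1]
11. not p3, 0   [neg-and-rule on 9 (branches; this branch)]
Accessibility: 0R0, 0R1, 1R0, 1R1
Branch closes: p3 and not p3 both at 0.
All branches of the tableau close; one closing branch shown above.

Unsatisfiable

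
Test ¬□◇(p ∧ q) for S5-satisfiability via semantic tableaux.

1. ¬□◇(p ∧ q), 0
2. ¬◇(p ∧ q), 1
3. ¬(p ∧ q), 0
4. ¬(p ∧ q), 1
5. ¬q, 0
6. ¬q, 1
Accessibility: 0R0, 0R1, 1R0, 1R1

Satisfiable (open branch found)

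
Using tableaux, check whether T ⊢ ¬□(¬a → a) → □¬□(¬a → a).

Invalid (countermodel exists)

Tableau for the negation ¬(¬□(¬a → a) → □¬□(¬a → a)):
1. ¬(¬□(¬a → a) → □¬□(¬a → a)), 0
2. ¬□(¬a → a), 0
3. ¬□¬□(¬a → a), 0
4. ¬(¬a → a), 1
5. ¬a, 1
6. □(¬a → a), 2
7. ¬a → a, 2
8. a, 2
Accessibility: 0R0, 0R1, 0R2, 1R1, 2R2
The negation has an open branch (countermodel exists).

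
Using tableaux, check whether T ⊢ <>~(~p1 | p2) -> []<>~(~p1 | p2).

Tableau for the negation ~(<>~(~p1 | p2) -> []<>~(~p1 | p2)):
1. ~(<>~(~p1 | p2) -> []<>~(~p1 | p2)), 0
2. <>~(~p1 | p2), 0
3. ~[]<>~(~p1 | p2), 0
4. ~(~p1 | p2), 1
5. p1, 1
6. ~p2, 1
7. ~<>~(~p1 | p2), 2
8. ~p1 | p2, 2
9. p2, 2
Accessibility: 0R0, 0R1, 0R2, 1R1, 2R2
The negation has an open branch (countermodel exists).

Not valid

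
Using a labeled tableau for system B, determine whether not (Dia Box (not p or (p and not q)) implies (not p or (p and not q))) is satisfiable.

1. not (Dia Box (not p or (p and not q)) implies (not p or (p and not q))), 0
2. Dia Box (not p or (p and not q)), 0   [neg-implies-rule on 1]
3. not (not p or (p and not q)), 0   [neg-implies-rule on 1]
4. p, 0   [neg-or-rule on 3]
5. not (p and not q), 0   [neg-or-rule on 3]
6. q, 0   [neg-and-rule on 5 (branches; this branch)]
7. Box (not p or (p and not q)), 1   [Dia-rule on 2: fresh world 1, 0R1]
8. not p or (p and not q), 0   [Box-rule on 7 via 1R0]
9. not p or (p and not q), 1   [Box-rule on 7 via 1R1]
10. p and not q, 0   [or-rule on 8 (branches; this branch)]
11. not q, 0   [and-rule on 10]
Accessibility: 0R0, 0R1, 1R0, 1R1
Branch closes: q and not q both at 0.
Every branch closes; the branch above is one of them.

Unsatisfiable (every branch closes)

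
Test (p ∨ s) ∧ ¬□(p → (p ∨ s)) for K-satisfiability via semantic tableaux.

1. (p ∨ s) ∧ ¬□(p → (p ∨ s)), u
2. p ∨ s, u
3. ¬□(p → (p ∨ s)), u
4. s, u
5. ¬(p → (p ∨ s)), v
6. p, v
7. ¬(p ∨ s), v
8. ¬p, v
9. ¬s, v
Accessibility: uRv
Branch closes: p and ¬p both at v.
(One branch shown.) All branches close.

No, unsatisfiable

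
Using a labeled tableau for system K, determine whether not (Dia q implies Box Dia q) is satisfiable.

Satisfiable (open branch found)

1. not (Dia q implies Box Dia q), u
2. Dia q, u
3. not Box Dia q, u
4. q, v
5. not Dia q, w
Accessibility: uRv, uRw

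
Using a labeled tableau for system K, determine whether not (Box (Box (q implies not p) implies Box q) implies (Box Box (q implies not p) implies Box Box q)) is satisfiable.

Unsatisfiable

1. not (Box (Box (q implies not p) implies Box q) implies (Box Box (q implies not p) implies Box Box q)), u
2. Box (Box (q implies not p) implies Box q), u
3. not (Box Box (q implies not p) implies Box Box q), u
4. Box Box (q implies not p), u
5. not Box Box q, u
6. not Box q, v
7. Box (q implies not p) implies Box q, v
8. Box (q implies not p), v
9. not Box (q implies not p), v
10. not q, w
11. q implies not p, w
12. not p, w
13. not (q implies not p), x
14. q, x
15. p, x
16. q implies not p, x
17. not p, x
Accessibility: uRv, vRw, vRx
Branch closes: p and not p both at x.
All branches of the tableau close; one closing branch shown above.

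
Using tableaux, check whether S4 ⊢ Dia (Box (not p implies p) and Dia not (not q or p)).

Not valid

Tableau for the negation not Dia (Box (not p implies p) and Dia not (not q or p)):
1. not Dia (Box (not p implies p) and Dia not (not q or p)), u
2. not (Box (not p implies p) and Dia not (not q or p)), u
3. not Dia not (not q or p), u
4. not q or p, u
5. p, u
Accessibility: uRu
The negation has an open branch (countermodel exists).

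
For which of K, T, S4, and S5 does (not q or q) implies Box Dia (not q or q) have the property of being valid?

T, S4, S5

K-tableau for the negation not ((not q or q) implies Box Dia (not q or q)):
1. not ((not q or q) implies Box Dia (not q or q)), 0
2. not q or q, 0   [neg-implies-rule on 1]
3. not Box Dia (not q or q), 0   [neg-implies-rule on 1]
4. q, 0   [or-rule on 2 (branches; this branch)]
5. not Dia (not q or q), 1   [neg-Box-rule on 3: fresh world 1, 0R1]
Accessibility: 0R1
Complete open branch: countermodel on a K-frame, so not valid in K.
T-tableau for the negation not ((not q or q) implies Box Dia (not q or q)):
1. not ((not q or q) implies Box Dia (not q or q)), 0
2. not q or q, 0   [neg-implies-rule on 1]
3. not Box Dia (not q or q), 0   [neg-implies-rule on 1]
4. q, 0   [or-rule on 2 (branches; this branch)]
5. not Dia (not q or q), 1   [neg-Box-rule on 3: fresh world 1, 0R1]
6. not (not q or q), 1   [neg-Dia-rule on 5 via 1R1]
7. q, 1   [neg-or-rule on 6]
8. not q, 1   [neg-or-rule on 6]
Accessibility: 0R0, 0R1, 1R1
Branch closes: q and not q both at 1.
Every branch closes (one shown): valid in T, hence also in S4, S5 (every theorem of T is a theorem of S4 and S5).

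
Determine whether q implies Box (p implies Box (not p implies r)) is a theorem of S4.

Tableau for the negation not (q implies Box (p implies Box (not p implies r))):
1. not (q implies Box (p implies Box (not p implies r))), w0
2. q, w0   [neg-implies-rule on 1]
3. not Box (p implies Box (not p implies r)), w0   [neg-implies-rule on 1]
4. not (p implies Box (not p implies r)), w1   [neg-Box-rule on 3: fresh world w1, w0Rw1]
5. p, w1   [neg-implies-rule on 4]
6. not Box (not p implies r), w1   [neg-implies-rule on 4]
7. not (not p implies r), w2   [neg-Box-rule on 6: fresh world w2, w1Rw2]
8. not p, w2   [neg-implies-rule on 7]
9. not r, w2   [neg-implies-rule on 7]
Accessibility: w0Rw0, w0Rw1, w0Rw2, w1Rw1, w1Rw2, w2Rw2
The negation has an open branch (countermodel exists).

Invalid (countermodel exists)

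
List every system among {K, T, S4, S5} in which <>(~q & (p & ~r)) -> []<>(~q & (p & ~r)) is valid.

S4-tableau for the negation ~(<>(~q & (p & ~r)) -> []<>(~q & (p & ~r))):
1. ~(<>(~q & (p & ~r)) -> []<>(~q & (p & ~r))), w0
2. <>(~q & (p & ~r)), w0
3. ~[]<>(~q & (p & ~r)), w0
4. ~q & (p & ~r), w1
5. ~q, w1
6. p & ~r, w1
7. p, w1
8. ~r, w1
9. ~<>(~q & (p & ~r)), w2
10. ~(~q & (p & ~r)), w2
11. ~(p & ~r), w2
12. r, w2
Accessibility: w0Rw0, w0Rw1, w0Rw2, w1Rw1, w2Rw2
Complete open branch: countermodel on an S4-frame, so not valid in S4, nor in K, T (the same frame is also a K-frame and a T-frame).
S5-tableau for the negation ~(<>(~q & (p & ~r)) -> []<>(~q & (p & ~r))):
1. ~(<>(~q & (p & ~r)) -> []<>(~q & (p & ~r))), w0
2. <>(~q & (p & ~r)), w0
3. ~[]<>(~q & (p & ~r)), w0
4. ~q & (p & ~r), w1
5. ~q, w1
6. p & ~r, w1
7. p, w1
8. ~r, w1
9. ~<>(~q & (p & ~r)), w2
10. ~(~q & (p & ~r)), w0
11. ~(~q & (p & ~r)), w1
12. ~(~q & (p & ~r)), w2
13. ~(p & ~r), w0
14. ~(p & ~r), w1
15. ~(p & ~r), w2
16. r, w0
17. r, w1
Accessibility: w0Rw0, w0Rw1, w0Rw2, w1Rw0, w1Rw1, w1Rw2, w2Rw0, w2Rw1, w2Rw2
Branch closes: r and ~r both at w1.
Every branch closes (one shown): valid in S5.

S5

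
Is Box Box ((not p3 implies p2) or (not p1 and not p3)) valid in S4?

Tableau for the negation not Box Box ((not p3 implies p2) or (not p1 and not p3)):
1. not Box Box ((not p3 implies p2) or (not p1 and not p3)), w0
2. not Box ((not p3 implies p2) or (not p1 and not p3)), w1
3. not ((not p3 implies p2) or (not p1 and not p3)), w2
4. not (not p3 implies p2), w2
5. not (not p1 and not p3), w2
6. not p3, w2
7. not p2, w2
8. p1, w2
Accessibility: w0Rw0, w0Rw1, w0Rw2, w1Rw1, w1Rw2, w2Rw2
The negation has an open branch (countermodel exists).

Invalid (countermodel exists)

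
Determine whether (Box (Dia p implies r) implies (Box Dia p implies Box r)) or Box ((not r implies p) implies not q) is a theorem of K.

Tableau for the negation not ((Box (Dia p implies r) implies (Box Dia p implies Box r)) or Box ((not r implies p) implies not q)):
1. not ((Box (Dia p implies r) implies (Box Dia p implies Box r)) or Box ((not r implies p) implies not q)), u
2. not (Box (Dia p implies r) implies (Box Dia p implies Box r)), u
3. not Box ((not r implies p) implies not q), u
4. Box (Dia p implies r), u
5. not (Box Dia p implies Box r), u
6. Box Dia p, u
7. not Box r, u
8. not ((not r implies p) implies not q), v
9. not r implies p, v
10. q, v
11. Dia p implies r, v
12. Dia p, v
13. p, v
14. r, v
15. not r, w
16. Dia p implies r, w
17. Dia p, w
18. not Dia p, w
19. p, x
20. p, y
21. not p, y
Accessibility: uRv, uRw, vRx, wRy
Branch closes: p and not p both at y.
All branches of the negation close; one closing branch shown above.

Valid in K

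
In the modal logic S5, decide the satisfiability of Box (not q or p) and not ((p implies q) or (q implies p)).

1. Box (not q or p) and not ((p implies q) or (q implies p)), w0
2. Box (not q or p), w0   [and-rule on 1]
3. not ((p implies q) or (q implies p)), w0   [and-rule on 1]
4. not (p implies q), w0   [neg-or-rule on 3]
5. not (q implies p), w0   [neg-or-rule on 3]
6. p, w0   [neg-implies-rule on 4]
7. not q, w0   [neg-implies-rule on 4]
8. q, w0   [neg-implies-rule on 5]
9. not p, w0   [neg-implies-rule on 5]
Accessibility: w0Rw0
Branch closes: q and not q both at w0.
All branches of the tableau close; one closing branch shown above.

No, unsatisfiable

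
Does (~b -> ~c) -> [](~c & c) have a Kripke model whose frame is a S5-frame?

Satisfiable

1. (~b -> ~c) -> [](~c & c), 0
2. ~(~b -> ~c), 0
3. ~b, 0
4. c, 0
Accessibility: 0R0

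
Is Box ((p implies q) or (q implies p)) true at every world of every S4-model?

Tableau for the negation not Box ((p implies q) or (q implies p)):
1. not Box ((p implies q) or (q implies p)), 0
2. not ((p implies q) or (q implies p)), 1
3. not (p implies q), 1
4. not (q implies p), 1
5. p, 1
6. not q, 1
7. q, 1
8. not p, 1
Accessibility: 0R0, 0R1, 1R1
Branch closes: q and not q both at 1.
All branches of the negation close; one closing branch shown above.

Valid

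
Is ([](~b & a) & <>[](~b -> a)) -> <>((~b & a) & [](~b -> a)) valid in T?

Tableau for the negation ~(([](~b & a) & <>[](~b -> a)) -> <>((~b & a) & [](~b -> a))):
1. ~(([](~b & a) & <>[](~b -> a)) -> <>((~b & a) & [](~b -> a))), 0
2. [](~b & a) & <>[](~b -> a), 0
3. ~<>((~b & a) & [](~b -> a)), 0
4. [](~b & a), 0
5. <>[](~b -> a), 0
6. ~((~b & a) & [](~b -> a)), 0
7. ~b & a, 0
8. ~b, 0
9. a, 0
10. ~[](~b -> a), 0
11. [](~b -> a), 1
12. ~((~b & a) & [](~b -> a)), 1
13. ~b & a, 1
14. ~b, 1
15. a, 1
16. ~b -> a, 1
17. ~[](~b -> a), 1
18. ~(~b -> a), 2
19. ~b, 2
20. ~a, 2
21. ~((~b & a) & [](~b -> a)), 2
22. ~b & a, 2
23. a, 2
Accessibility: 0R0, 0R1, 0R2, 1R1, 2R2
Branch closes: a and ~a both at 2.
All branches of the negation close; one closing branch shown above.

Valid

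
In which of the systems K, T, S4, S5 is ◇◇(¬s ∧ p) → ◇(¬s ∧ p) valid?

S4-tableau for the negation ¬(◇◇(¬s ∧ p) → ◇(¬s ∧ p)):
1. ¬(◇◇(¬s ∧ p) → ◇(¬s ∧ p)), 0
2. ◇◇(¬s ∧ p), 0   [¬→-rule on 1]
3. ¬◇(¬s ∧ p), 0   [¬→-rule on 1]
4. ¬(¬s ∧ p), 0   [¬◇-rule on 3 via 0R0]
5. ¬p, 0   [¬∧-rule on 4 (branches; this branch)]
6. ◇(¬s ∧ p), 1   [◇-rule on 2: fresh world 1, 0R1]
7. ¬(¬s ∧ p), 1   [¬◇-rule on 3 via 0R1]
8. ¬p, 1   [¬∧-rule on 7 (branches; this branch)]
9. ¬s ∧ p, 2   [◇-rule on 6: fresh world 2, 1R2]
10. ¬s, 2   [∧-rule on 9]
11. p, 2   [∧-rule on 9]
12. ¬(¬s ∧ p), 2   [¬◇-rule on 3 via 0R2]
13. ¬p, 2   [¬∧-rule on 12 (branches; this branch)]
Accessibility: 0R0, 0R1, 0R2, 1R1, 1R2, 2R2
Branch closes: p and ¬p both at 2.
Every branch closes (one shown): valid in S4, hence also in S5 (every theorem of S4 is a theorem of S5).
T-tableau for the negation ¬(◇◇(¬s ∧ p) → ◇(¬s ∧ p)):
1. ¬(◇◇(¬s ∧ p) → ◇(¬s ∧ p)), 0
2. ◇◇(¬s ∧ p), 0   [¬→-rule on 1]
3. ¬◇(¬s ∧ p), 0   [¬→-rule on 1]
4. ¬(¬s ∧ p), 0   [¬◇-rule on 3 via 0R0]
5. ¬p, 0   [¬∧-rule on 4 (branches; this branch)]
6. ◇(¬s ∧ p), 1   [◇-rule on 2: fresh world 1, 0R1]
7. ¬(¬s ∧ p), 1   [¬◇-rule on 3 via 0R1]
8. ¬p, 1   [¬∧-rule on 7 (branches; this branch)]
9. ¬s ∧ p, 2   [◇-rule on 6: fresh world 2, 1R2]
10. ¬s, 2   [∧-rule on 9]
11. p, 2   [∧-rule on 9]
Accessibility: 0R0, 0R1, 1R1, 1R2, 2R2
Complete open branch: countermodel on a T-frame, so not valid in T, nor in K (the same frame is also a K-frame).

S4, S5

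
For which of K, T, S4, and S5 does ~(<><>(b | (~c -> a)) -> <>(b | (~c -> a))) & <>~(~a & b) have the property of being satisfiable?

K, T

T-tableau for the formula:
1. ~(<><>(b | (~c -> a)) -> <>(b | (~c -> a))) & <>~(~a & b), 0
2. ~(<><>(b | (~c -> a)) -> <>(b | (~c -> a))), 0   [&-rule on 1]
3. <>~(~a & b), 0   [&-rule on 1]
4. <><>(b | (~c -> a)), 0   [~->-rule on 2]
5. ~<>(b | (~c -> a)), 0   [~->-rule on 2]
6. ~(b | (~c -> a)), 0   [~<>-rule on 5 via 0R0]
7. ~b, 0   [~|-rule on 6]
8. ~(~c -> a), 0   [~|-rule on 6]
9. ~c, 0   [~->-rule on 8]
10. ~a, 0   [~->-rule on 8]
11. ~(~a & b), 1   [<>-rule on 3: fresh world 1, 0R1]
12. ~(b | (~c -> a)), 1   [~<>-rule on 5 via 0R1]
13. ~b, 1   [~|-rule on 12]
14. ~(~c -> a), 1   [~|-rule on 12]
15. ~c, 1   [~->-rule on 14]
16. ~a, 1   [~->-rule on 14]
17. <>(b | (~c -> a)), 2   [<>-rule on 4: fresh world 2, 0R2]
18. ~(b | (~c -> a)), 2   [~<>-rule on 5 via 0R2]
19. ~b, 2   [~|-rule on 18]
20. ~(~c -> a), 2   [~|-rule on 18]
21. ~c, 2   [~->-rule on 20]
22. ~a, 2   [~->-rule on 20]
23. b | (~c -> a), 3   [<>-rule on 17: fresh world 3, 2R3]
24. ~c -> a, 3   [|-rule on 23 (branches; this branch)]
25. a, 3   [->-rule on 24 (branches; this branch)]
Accessibility: 0R0, 0R1, 0R2, 1R1, 2R2, 2R3, 3R3
Complete open branch: satisfiable in T, hence also in K (this T-model is also a K-model).
S4-tableau for the formula:
1. ~(<><>(b | (~c -> a)) -> <>(b | (~c -> a))) & <>~(~a & b), 0
2. ~(<><>(b | (~c -> a)) -> <>(b | (~c -> a))), 0   [&-rule on 1]
3. <>~(~a & b), 0   [&-rule on 1]
4. <><>(b | (~c -> a)), 0   [~->-rule on 2]
5. ~<>(b | (~c -> a)), 0   [~->-rule on 2]
6. ~(b | (~c -> a)), 0   [~<>-rule on 5 via 0R0]
7. ~b, 0   [~|-rule on 6]
8. ~(~c -> a), 0   [~|-rule on 6]
9. ~c, 0   [~->-rule on 8]
10. ~a, 0   [~->-rule on 8]
11. ~(~a & b), 1   [<>-rule on 3: fresh world 1, 0R1]
12. ~(b | (~c -> a)), 1   [~<>-rule on 5 via 0R1]
13. ~b, 1   [~|-rule on 12]
14. ~(~c -> a), 1   [~|-rule on 12]
15. ~c, 1   [~->-rule on 14]
16. ~a, 1   [~->-rule on 14]
17. <>(b | (~c -> a)), 2   [<>-rule on 4: fresh world 2, 0R2]
18. ~(b | (~c -> a)), 2   [~<>-rule on 5 via 0R2]
19. ~b, 2   [~|-rule on 18]
20. ~(~c -> a), 2   [~|-rule on 18]
21. ~c, 2   [~->-rule on 20]
22. ~a, 2   [~->-rule on 20]
23. b | (~c -> a), 3   [<>-rule on 17: fresh world 3, 2R3]
24. ~(b | (~c -> a)), 3   [~<>-rule on 5 via 0R3]
25. ~b, 3   [~|-rule on 24]
26. ~(~c -> a), 3   [~|-rule on 24]
27. ~c, 3   [~->-rule on 26]
28. ~a, 3   [~->-rule on 26]
29. ~c -> a, 3   [|-rule on 23 (branches; this branch)]
30. a, 3   [->-rule on 29 (branches; this branch)]
Accessibility: 0R0, 0R1, 0R2, 0R3, 1R1, 2R2, 2R3, 3R3
Branch closes: a and ~a both at 3.
Every branch closes (one shown): unsatisfiable in S4, hence also in S5 (every S5-frame is an S4-frame).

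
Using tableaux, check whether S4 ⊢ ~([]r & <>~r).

Valid in S4

Tableau for the negation []r & <>~r:
1. []r & <>~r, u
2. []r, u
3. <>~r, u
4. r, u
5. ~r, v
6. r, v
Accessibility: uRu, uRv, vRv
Branch closes: r and ~r both at v.
Every branch of the negation's tableau closes; the branch above is one of them.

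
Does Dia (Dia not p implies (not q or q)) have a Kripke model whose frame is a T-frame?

1. Dia (Dia not p implies (not q or q)), w0
2. Dia not p implies (not q or q), w1   [Dia-rule on 1: fresh world w1, w0Rw1]
3. not q or q, w1   [implies-rule on 2 (branches; this branch)]
4. q, w1   [or-rule on 3 (branches; this branch)]
Accessibility: w0Rw0, w0Rw1, w1Rw1

Satisfiable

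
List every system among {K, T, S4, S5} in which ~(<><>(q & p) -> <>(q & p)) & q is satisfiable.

T-tableau for the formula:
1. ~(<><>(q & p) -> <>(q & p)) & q, w0
2. ~(<><>(q & p) -> <>(q & p)), w0
3. q, w0
4. <><>(q & p), w0
5. ~<>(q & p), w0
6. ~(q & p), w0
7. ~p, w0
8. <>(q & p), w1
9. ~(q & p), w1
10. ~p, w1
11. q & p, w2
12. q, w2
13. p, w2
Accessibility: w0Rw0, w0Rw1, w1Rw1, w1Rw2, w2Rw2
Complete open branch: satisfiable in T, hence also in K (this T-model is also a K-model).
S4-tableau for the formula:
1. ~(<><>(q & p) -> <>(q & p)) & q, w0
2. ~(<><>(q & p) -> <>(q & p)), w0
3. q, w0
4. <><>(q & p), w0
5. ~<>(q & p), w0
6. ~(q & p), w0
7. ~p, w0
8. <>(q & p), w1
9. ~(q & p), w1
10. ~p, w1
11. q & p, w2
12. q, w2
13. p, w2
14. ~(q & p), w2
15. ~p, w2
Accessibility: w0Rw0, w0Rw1, w0Rw2, w1Rw1, w1Rw2, w2Rw2
Branch closes: p and ~p both at w2.
Every branch closes (one shown): unsatisfiable in S4, hence also in S5 (every S5-frame is an S4-frame).

K, T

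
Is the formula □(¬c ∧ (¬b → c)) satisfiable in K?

1. □(¬c ∧ (¬b → c)), w0

Satisfiable (open branch found)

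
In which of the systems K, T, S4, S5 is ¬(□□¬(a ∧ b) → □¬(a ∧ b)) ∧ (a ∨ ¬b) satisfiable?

T-tableau for the formula:
1. ¬(□□¬(a ∧ b) → □¬(a ∧ b)) ∧ (a ∨ ¬b), w0
2. ¬(□□¬(a ∧ b) → □¬(a ∧ b)), w0   [∧-rule on 1]
3. a ∨ ¬b, w0   [∧-rule on 1]
4. □□¬(a ∧ b), w0   [¬→-rule on 2]
5. ¬□¬(a ∧ b), w0   [¬→-rule on 2]
6. □¬(a ∧ b), w0   [□-rule on 4 via w0Rw0]
7. ¬(a ∧ b), w0   [□-rule on 6 via w0Rw0]
8. ¬b, w0   [∨-rule on 3 (branches; this branch)]
9. a ∧ b, w1   [¬□-rule on 5: fresh world w1, w0Rw1]
10. a, w1   [∧-rule on 9]
11. b, w1   [∧-rule on 9]
12. □¬(a ∧ b), w1   [□-rule on 4 via w0Rw1]
13. ¬(a ∧ b), w1   [□-rule on 6 via w0Rw1]
14. ¬b, w1   [¬∧-rule on 13 (branches; this branch)]
Accessibility: w0Rw0, w0Rw1, w1Rw1
Branch closes: b and ¬b both at w1.
Every branch closes (one shown): unsatisfiable in T, hence also in S4, S5 (every S4/S5-frame is a T-frame).
K-tableau for the formula:
1. ¬(□□¬(a ∧ b) → □¬(a ∧ b)) ∧ (a ∨ ¬b), w0
2. ¬(□□¬(a ∧ b) → □¬(a ∧ b)), w0   [∧-rule on 1]
3. a ∨ ¬b, w0   [∧-rule on 1]
4. □□¬(a ∧ b), w0   [¬→-rule on 2]
5. ¬□¬(a ∧ b), w0   [¬→-rule on 2]
6. ¬b, w0   [∨-rule on 3 (branches; this branch)]
7. a ∧ b, w1   [¬□-rule on 5: fresh world w1, w0Rw1]
8. a, w1   [∧-rule on 7]
9. b, w1   [∧-rule on 7]
10. □¬(a ∧ b), w1   [□-rule on 4 via w0Rw1]
Accessibility: w0Rw1
Complete open branch: satisfiable in K.

K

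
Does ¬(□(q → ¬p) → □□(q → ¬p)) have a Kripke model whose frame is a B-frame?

1. ¬(□(q → ¬p) → □□(q → ¬p)), w0
2. □(q → ¬p), w0
3. ¬□□(q → ¬p), w0
4. q → ¬p, w0
5. ¬p, w0
6. ¬□(q → ¬p), w1
7. q → ¬p, w1
8. ¬p, w1
9. ¬(q → ¬p), w2
10. q, w2
11. p, w2
Accessibility: w0Rw0, w0Rw1, w1Rw0, w1Rw1, w1Rw2, w2Rw1, w2Rw2

Satisfiable (open branch found)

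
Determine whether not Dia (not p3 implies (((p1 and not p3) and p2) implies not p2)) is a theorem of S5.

Not valid

Tableau for the negation Dia (not p3 implies (((p1 and not p3) and p2) implies not p2)):
1. Dia (not p3 implies (((p1 and not p3) and p2) implies not p2)), w0
2. not p3 implies (((p1 and not p3) and p2) implies not p2), w1
3. ((p1 and not p3) and p2) implies not p2, w1
4. not p2, w1
Accessibility: w0Rw0, w0Rw1, w1Rw0, w1Rw1
The negation has an open branch (countermodel exists).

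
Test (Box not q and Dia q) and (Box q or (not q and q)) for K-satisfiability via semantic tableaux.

1. (Box not q and Dia q) and (Box q or (not q and q)), 0
2. Box not q and Dia q, 0
3. Box q or (not q and q), 0
4. Box not q, 0
5. Dia q, 0
6. Box q, 0
7. q, 1
8. not q, 1
Accessibility: 0R1
Branch closes: q and not q both at 1.
All branches of the tableau close; one closing branch shown above.

Unsatisfiable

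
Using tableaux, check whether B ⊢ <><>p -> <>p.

Tableau for the negation ~(<><>p -> <>p):
1. ~(<><>p -> <>p), u
2. <><>p, u   [~->-rule on 1]
3. ~<>p, u   [~->-rule on 1]
4. ~p, u   [~<>-rule on 3 via uRu]
5. <>p, v   [<>-rule on 2: fresh world v, uRv]
6. ~p, v   [~<>-rule on 3 via uRv]
7. p, w   [<>-rule on 5: fresh world w, vRw]
Accessibility: uRu, uRv, vRu, vRv, vRw, wRv, wRw
The negation has an open branch (countermodel exists).

No, not valid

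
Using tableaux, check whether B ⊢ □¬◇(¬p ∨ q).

Tableau for the negation ¬□¬◇(¬p ∨ q):
1. ¬□¬◇(¬p ∨ q), u
2. ◇(¬p ∨ q), v
3. ¬p ∨ q, w
4. q, w
Accessibility: uRu, uRv, vRu, vRv, vRw, wRv, wRw
The negation has an open branch (countermodel exists).

No, not valid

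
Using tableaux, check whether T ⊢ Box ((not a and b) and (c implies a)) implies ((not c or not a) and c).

Tableau for the negation not (Box ((not a and b) and (c implies a)) implies ((not c or not a) and c)):
1. not (Box ((not a and b) and (c implies a)) implies ((not c or not a) and c)), w0
2. Box ((not a and b) and (c implies a)), w0
3. not ((not c or not a) and c), w0
4. (not a and b) and (c implies a), w0
5. not a and b, w0
6. c implies a, w0
7. not a, w0
8. b, w0
9. not c, w0
Accessibility: w0Rw0
The negation has an open branch (countermodel exists).

Not valid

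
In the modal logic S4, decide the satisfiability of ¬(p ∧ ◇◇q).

Satisfiable

1. ¬(p ∧ ◇◇q), 0
2. ¬◇◇q, 0
3. ¬◇q, 0
4. ¬q, 0
Accessibility: 0R0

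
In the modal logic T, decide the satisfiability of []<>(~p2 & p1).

1. []<>(~p2 & p1), w0
2. <>(~p2 & p1), w0
3. ~p2 & p1, w1
4. ~p2, w1
5. p1, w1
6. <>(~p2 & p1), w1
7. ~p2 & p1, w2
8. ~p2, w2
9. p1, w2
Accessibility: w0Rw0, w0Rw1, w1Rw1, w1Rw2, w2Rw2

Satisfiable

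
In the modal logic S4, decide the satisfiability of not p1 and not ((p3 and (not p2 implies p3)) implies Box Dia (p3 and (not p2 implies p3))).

1. not p1 and not ((p3 and (not p2 implies p3)) implies Box Dia (p3 and (not p2 implies p3))), 0
2. not p1, 0
3. not ((p3 and (not p2 implies p3)) implies Box Dia (p3 and (not p2 implies p3))), 0
4. p3 and (not p2 implies p3), 0
5. not Box Dia (p3 and (not p2 implies p3)), 0
6. p3, 0
7. not p2 implies p3, 0
8. not Dia (p3 and (not p2 implies p3)), 1
9. not (p3 and (not p2 implies p3)), 1
10. not (not p2 implies p3), 1
11. not p2, 1
12. not p3, 1
Accessibility: 0R0, 0R1, 1R1

Satisfiable (open branch found)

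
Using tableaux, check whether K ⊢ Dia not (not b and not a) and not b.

Tableau for the negation not (Dia not (not b and not a) and not b):
1. not (Dia not (not b and not a) and not b), u
2. b, u
The negation has an open branch (countermodel exists).

No, not valid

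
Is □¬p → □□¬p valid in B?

Tableau for the negation ¬(□¬p → □□¬p):
1. ¬(□¬p → □□¬p), u
2. □¬p, u
3. ¬□□¬p, u
4. ¬p, u
5. ¬□¬p, v
6. ¬p, v
7. p, w
Accessibility: uRu, uRv, vRu, vRv, vRw, wRv, wRw
The negation has an open branch (countermodel exists).

Not valid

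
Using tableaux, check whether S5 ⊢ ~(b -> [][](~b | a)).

Tableau for the negation b -> [][](~b | a):
1. b -> [][](~b | a), 0
2. [][](~b | a), 0   [->-rule on 1 (branches; this branch)]
3. [](~b | a), 0   [[]-rule on 2 via 0R0]
4. ~b | a, 0   [[]-rule on 3 via 0R0]
5. a, 0   [|-rule on 4 (branches; this branch)]
Accessibility: 0R0
The negation has an open branch (countermodel exists).

Invalid (countermodel exists)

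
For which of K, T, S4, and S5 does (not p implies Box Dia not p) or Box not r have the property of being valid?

S5-tableau for the negation not ((not p implies Box Dia not p) or Box not r):
1. not ((not p implies Box Dia not p) or Box not r), w0
2. not (not p implies Box Dia not p), w0
3. not Box not r, w0
4. not p, w0
5. not Box Dia not p, w0
6. r, w1
7. not Dia not p, w2
8. p, w0
Accessibility: w0Rw0, w0Rw1, w0Rw2, w1Rw0, w1Rw1, w1Rw2, w2Rw0, w2Rw1, w2Rw2
Branch closes: p and not p both at w0.
Every branch closes (one shown): valid in S5.
S4-tableau for the negation not ((not p implies Box Dia not p) or Box not r):
1. not ((not p implies Box Dia not p) or Box not r), w0
2. not (not p implies Box Dia not p), w0
3. not Box not r, w0
4. not p, w0
5. not Box Dia not p, w0
6. r, w1
7. not Dia not p, w2
8. p, w2
Accessibility: w0Rw0, w0Rw1, w0Rw2, w1Rw1, w2Rw2
Complete open branch: countermodel on an S4-frame, so not valid in S4, nor in K, T (the same frame is also a K-frame and a T-frame).

S5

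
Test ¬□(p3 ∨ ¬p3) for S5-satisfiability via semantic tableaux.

Unsatisfiable

1. ¬□(p3 ∨ ¬p3), 0
2. ¬(p3 ∨ ¬p3), 1
3. ¬p3, 1
4. p3, 1
Accessibility: 0R0, 0R1, 1R0, 1R1
Branch closes: p3 and ¬p3 both at 1.
Every branch closes; the branch above is one of them.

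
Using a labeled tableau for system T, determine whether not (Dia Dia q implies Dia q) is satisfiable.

1. not (Dia Dia q implies Dia q), u
2. Dia Dia q, u   [neg-implies-rule on 1]
3. not Dia q, u   [neg-implies-rule on 1]
4. not q, u   [neg-Dia-rule on 3 via uRu]
5. Dia q, v   [Dia-rule on 2: fresh world v, uRv]
6. not q, v   [neg-Dia-rule on 3 via uRv]
7. q, w   [Dia-rule on 5: fresh world w, vRw]
Accessibility: uRu, uRv, vRv, vRw, wRw

Satisfiable (open branch found)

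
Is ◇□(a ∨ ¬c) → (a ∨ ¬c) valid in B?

Tableau for the negation ¬(◇□(a ∨ ¬c) → (a ∨ ¬c)):
1. ¬(◇□(a ∨ ¬c) → (a ∨ ¬c)), u
2. ◇□(a ∨ ¬c), u
3. ¬(a ∨ ¬c), u
4. ¬a, u
5. c, u
6. □(a ∨ ¬c), v
7. a ∨ ¬c, u
8. a ∨ ¬c, v
9. ¬c, u
Accessibility: uRu, uRv, vRu, vRv
Branch closes: c and ¬c both at u.
Every branch of the negation's tableau closes; the branch above is one of them.

Valid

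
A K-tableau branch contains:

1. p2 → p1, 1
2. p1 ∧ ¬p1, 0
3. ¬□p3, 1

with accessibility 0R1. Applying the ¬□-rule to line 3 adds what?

a fresh world 2 with 1R2, and ¬p3 at 2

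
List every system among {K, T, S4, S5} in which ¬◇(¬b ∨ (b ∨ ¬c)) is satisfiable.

K

K-tableau for the formula:
1. ¬◇(¬b ∨ (b ∨ ¬c)), u
Complete open branch: satisfiable in K.
T-tableau for the formula:
1. ¬◇(¬b ∨ (b ∨ ¬c)), u
2. ¬(¬b ∨ (b ∨ ¬c)), u   [¬◇-rule on 1 via uRu]
3. b, u   [¬∨-rule on 2]
4. ¬(b ∨ ¬c), u   [¬∨-rule on 2]
5. ¬b, u   [¬∨-rule on 4]
6. c, u   [¬∨-rule on 4]
Accessibility: uRu
Branch closes: b and ¬b both at u.
Every branch closes (one shown): unsatisfiable in T, hence also in S4, S5 (every S4/S5-frame is a T-frame).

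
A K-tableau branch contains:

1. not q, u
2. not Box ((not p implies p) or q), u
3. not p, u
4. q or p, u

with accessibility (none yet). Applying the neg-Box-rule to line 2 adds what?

a fresh world v with uRv, and not ((not p implies p) or q) at v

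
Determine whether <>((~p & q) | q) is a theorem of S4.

Tableau for the negation ~<>((~p & q) | q):
1. ~<>((~p & q) | q), u
2. ~((~p & q) | q), u   [~<>-rule on 1 via uRu]
3. ~(~p & q), u   [~|-rule on 2]
4. ~q, u   [~|-rule on 2]
Accessibility: uRu
The negation has an open branch (countermodel exists).

Invalid (countermodel exists)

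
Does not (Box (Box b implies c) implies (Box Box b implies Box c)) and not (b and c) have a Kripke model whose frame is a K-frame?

1. not (Box (Box b implies c) implies (Box Box b implies Box c)) and not (b and c), w0
2. not (Box (Box b implies c) implies (Box Box b implies Box c)), w0   [and-rule on 1]
3. not (b and c), w0   [and-rule on 1]
4. Box (Box b implies c), w0   [neg-implies-rule on 2]
5. not (Box Box b implies Box c), w0   [neg-implies-rule on 2]
6. Box Box b, w0   [neg-implies-rule on 5]
7. not Box c, w0   [neg-implies-rule on 5]
8. not c, w0   [neg-and-rule on 3 (branches; this branch)]
9. not c, w1   [neg-Box-rule on 7: fresh world w1, w0Rw1]
10. Box b implies c, w1   [Box-rule on 4 via w0Rw1]
11. Box b, w1   [Box-rule on 6 via w0Rw1]
12. not Box b, w1   [implies-rule on 10 (branches; this branch)]
13. not b, w2   [neg-Box-rule on 12: fresh world w2, w1Rw2]
14. b, w2   [Box-rule on 11 via w1Rw2]
Accessibility: w0Rw1, w1Rw2
Branch closes: b and not b both at w2.
All branches of the tableau close; one closing branch shown above.

No, unsatisfiable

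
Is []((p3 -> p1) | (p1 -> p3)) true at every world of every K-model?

Tableau for the negation ~[]((p3 -> p1) | (p1 -> p3)):
1. ~[]((p3 -> p1) | (p1 -> p3)), u
2. ~((p3 -> p1) | (p1 -> p3)), v
3. ~(p3 -> p1), v
4. ~(p1 -> p3), v
5. p3, v
6. ~p1, v
7. p1, v
8. ~p3, v
Accessibility: uRv
Branch closes: p1 and ~p1 both at v.
All branches of the negation close; one closing branch shown above.

Valid in K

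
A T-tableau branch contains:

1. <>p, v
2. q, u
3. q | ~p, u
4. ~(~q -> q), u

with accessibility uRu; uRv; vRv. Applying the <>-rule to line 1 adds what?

a fresh world w with vRw, and p at w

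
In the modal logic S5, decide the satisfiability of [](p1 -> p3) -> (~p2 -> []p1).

1. [](p1 -> p3) -> (~p2 -> []p1), 0
2. ~p2 -> []p1, 0
3. []p1, 0
4. p1, 0
Accessibility: 0R0

Satisfiable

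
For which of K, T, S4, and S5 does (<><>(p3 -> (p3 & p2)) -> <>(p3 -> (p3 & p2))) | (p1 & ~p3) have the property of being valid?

T-tableau for the negation ~((<><>(p3 -> (p3 & p2)) -> <>(p3 -> (p3 & p2))) | (p1 & ~p3)):
1. ~((<><>(p3 -> (p3 & p2)) -> <>(p3 -> (p3 & p2))) | (p1 & ~p3)), u
2. ~(<><>(p3 -> (p3 & p2)) -> <>(p3 -> (p3 & p2))), u
3. ~(p1 & ~p3), u
4. <><>(p3 -> (p3 & p2)), u
5. ~<>(p3 -> (p3 & p2)), u
6. ~(p3 -> (p3 & p2)), u
7. p3, u
8. ~(p3 & p2), u
9. ~p2, u
10. <>(p3 -> (p3 & p2)), v
11. ~(p3 -> (p3 & p2)), v
12. p3, v
13. ~(p3 & p2), v
14. ~p2, v
15. p3 -> (p3 & p2), w
16. p3 & p2, w
17. p3, w
18. p2, w
Accessibility: uRu, uRv, vRv, vRw, wRw
Complete open branch: countermodel on a T-frame, so not valid in T, nor in K (the same frame is also a K-frame).
S4-tableau for the negation ~((<><>(p3 -> (p3 & p2)) -> <>(p3 -> (p3 & p2))) | (p1 & ~p3)):
1. ~((<><>(p3 -> (p3 & p2)) -> <>(p3 -> (p3 & p2))) | (p1 & ~p3)), u
2. ~(<><>(p3 -> (p3 & p2)) -> <>(p3 -> (p3 & p2))), u
3. ~(p1 & ~p3), u
4. <><>(p3 -> (p3 & p2)), u
5. ~<>(p3 -> (p3 & p2)), u
6. ~(p3 -> (p3 & p2)), u
7. p3, u
8. ~(p3 & p2), u
9. ~p2, u
10. <>(p3 -> (p3 & p2)), v
11. ~(p3 -> (p3 & p2)), v
12. p3, v
13. ~(p3 & p2), v
14. ~p2, v
15. p3 -> (p3 & p2), w
16. ~(p3 -> (p3 & p2)), w
17. p3, w
18. ~(p3 & p2), w
19. p3 & p2, w
20. p2, w
21. ~p2, w
Accessibility: uRu, uRv, uRw, vRv, vRw, wRw
Branch closes: p2 and ~p2 both at w.
Every branch closes (one shown): valid in S4, hence also in S5 (every theorem of S4 is a theorem of S5).

S4, S5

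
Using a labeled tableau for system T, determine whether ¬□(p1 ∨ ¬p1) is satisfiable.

1. ¬□(p1 ∨ ¬p1), w0
2. ¬(p1 ∨ ¬p1), w1   [¬□-rule on 1: fresh world w1, w0Rw1]
3. ¬p1, w1   [¬∨-rule on 2]
4. p1, w1   [¬∨-rule on 2]
Accessibility: w0Rw0, w0Rw1, w1Rw1
Branch closes: p1 and ¬p1 both at w1.
(One branch shown.) All branches close.

No, unsatisfiable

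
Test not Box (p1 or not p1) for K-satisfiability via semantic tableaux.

Unsatisfiable (every branch closes)

1. not Box (p1 or not p1), u
2. not (p1 or not p1), v
3. not p1, v
4. p1, v
Accessibility: uRv
Branch closes: p1 and not p1 both at v.
All branches of the tableau close; one closing branch shown above.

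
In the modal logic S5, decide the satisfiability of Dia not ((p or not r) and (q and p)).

1. Dia not ((p or not r) and (q and p)), w0
2. not ((p or not r) and (q and p)), w1   [Dia-rule on 1: fresh world w1, w0Rw1]
3. not (q and p), w1   [neg-and-rule on 2 (branches; this branch)]
4. not p, w1   [neg-and-rule on 3 (branches; this branch)]
Accessibility: w0Rw0, w0Rw1, w1Rw0, w1Rw1

Satisfiable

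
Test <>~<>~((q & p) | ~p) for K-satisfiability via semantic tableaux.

1. <>~<>~((q & p) | ~p), w0
2. ~<>~((q & p) | ~p), w1   [<>-rule on 1: fresh world w1, w0Rw1]
Accessibility: w0Rw1

Satisfiable (open branch found)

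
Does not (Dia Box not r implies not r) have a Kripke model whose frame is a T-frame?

1. not (Dia Box not r implies not r), u
2. Dia Box not r, u
3. r, u
4. Box not r, v
5. not r, v
Accessibility: uRu, uRv, vRv

Satisfiable (open branch found)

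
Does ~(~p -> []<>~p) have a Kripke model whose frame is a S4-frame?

Satisfiable (open branch found)

1. ~(~p -> []<>~p), u
2. ~p, u
3. ~[]<>~p, u
4. ~<>~p, v
5. p, v
Accessibility: uRu, uRv, vRv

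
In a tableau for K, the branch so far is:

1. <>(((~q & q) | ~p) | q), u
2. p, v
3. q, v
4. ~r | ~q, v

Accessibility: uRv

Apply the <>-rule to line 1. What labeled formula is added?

a fresh world w with uRw, and ((~q & q) | ~p) | q at w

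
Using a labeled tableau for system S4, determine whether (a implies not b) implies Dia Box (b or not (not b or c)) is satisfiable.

1. (a implies not b) implies Dia Box (b or not (not b or c)), w0
2. Dia Box (b or not (not b or c)), w0   [implies-rule on 1 (branches; this branch)]
3. Box (b or not (not b or c)), w1   [Dia-rule on 2: fresh world w1, w0Rw1]
4. b or not (not b or c), w1   [Box-rule on 3 via w1Rw1]
5. not (not b or c), w1   [or-rule on 4 (branches; this branch)]
6. b, w1   [neg-or-rule on 5]
7. not c, w1   [neg-or-rule on 5]
Accessibility: w0Rw0, w0Rw1, w1Rw1

Satisfiable (open branch found)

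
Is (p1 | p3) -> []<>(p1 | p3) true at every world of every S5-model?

Tableau for the negation ~((p1 | p3) -> []<>(p1 | p3)):
1. ~((p1 | p3) -> []<>(p1 | p3)), w0
2. p1 | p3, w0
3. ~[]<>(p1 | p3), w0
4. p3, w0
5. ~<>(p1 | p3), w1
6. ~(p1 | p3), w0
7. ~p1, w0
8. ~p3, w0
Accessibility: w0Rw0, w0Rw1, w1Rw0, w1Rw1
Branch closes: p3 and ~p3 both at w0.
All branches of the negation close; one closing branch shown above.

Yes, valid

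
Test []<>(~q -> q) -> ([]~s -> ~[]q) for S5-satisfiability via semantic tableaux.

Satisfiable

1. []<>(~q -> q) -> ([]~s -> ~[]q), 0
2. []~s -> ~[]q, 0   [->-rule on 1 (branches; this branch)]
3. ~[]q, 0   [->-rule on 2 (branches; this branch)]
4. ~q, 1   [~[]-rule on 3: fresh world 1, 0R1]
Accessibility: 0R0, 0R1, 1R0, 1R1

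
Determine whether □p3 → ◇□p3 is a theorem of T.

Yes, valid

Tableau for the negation ¬(□p3 → ◇□p3):
1. ¬(□p3 → ◇□p3), u
2. □p3, u   [¬→-rule on 1]
3. ¬◇□p3, u   [¬→-rule on 1]
4. p3, u   [□-rule on 2 via uRu]
5. ¬□p3, u   [¬◇-rule on 3 via uRu]
6. ¬p3, v   [¬□-rule on 5: fresh world v, uRv]
7. p3, v   [□-rule on 2 via uRv]
Accessibility: uRu, uRv, vRv
Branch closes: p3 and ¬p3 both at v.
Every branch of the negation's tableau closes; the branch above is one of them.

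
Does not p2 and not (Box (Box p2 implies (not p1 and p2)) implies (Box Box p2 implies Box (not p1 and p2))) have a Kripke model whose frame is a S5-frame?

1. not p2 and not (Box (Box p2 implies (not p1 and p2)) implies (Box Box p2 implies Box (not p1 and p2))), w0
2. not p2, w0
3. not (Box (Box p2 implies (not p1 and p2)) implies (Box Box p2 implies Box (not p1 and p2))), w0
4. Box (Box p2 implies (not p1 and p2)), w0
5. not (Box Box p2 implies Box (not p1 and p2)), w0
6. Box Box p2, w0
7. not Box (not p1 and p2), w0
8. Box p2 implies (not p1 and p2), w0
9. Box p2, w0
10. p2, w0
Accessibility: w0Rw0
Branch closes: p2 and not p2 both at w0.
(One branch shown.) All branches close.

Unsatisfiable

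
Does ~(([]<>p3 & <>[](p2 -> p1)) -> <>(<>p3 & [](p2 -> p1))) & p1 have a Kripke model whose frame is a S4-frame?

No, unsatisfiable

1. ~(([]<>p3 & <>[](p2 -> p1)) -> <>(<>p3 & [](p2 -> p1))) & p1, u
2. ~(([]<>p3 & <>[](p2 -> p1)) -> <>(<>p3 & [](p2 -> p1))), u
3. p1, u
4. []<>p3 & <>[](p2 -> p1), u
5. ~<>(<>p3 & [](p2 -> p1)), u
6. []<>p3, u
7. <>[](p2 -> p1), u
8. ~(<>p3 & [](p2 -> p1)), u
9. <>p3, u
10. ~[](p2 -> p1), u
11. [](p2 -> p1), v
12. ~(<>p3 & [](p2 -> p1)), v
13. <>p3, v
14. p2 -> p1, v
15. ~[](p2 -> p1), v
16. p1, v
17. p3, w
18. ~(<>p3 & [](p2 -> p1)), w
19. <>p3, w
20. ~[](p2 -> p1), w
21. ~(p2 -> p1), x
22. p2, x
23. ~p1, x
24. ~(<>p3 & [](p2 -> p1)), x
25. <>p3, x
26. ~<>p3, x
27. ~p3, x
28. p3, y
29. ~(<>p3 & [](p2 -> p1)), y
30. <>p3, y
31. p2 -> p1, y
32. ~[](p2 -> p1), y
33. p1, y
34. ~(p2 -> p1), z
35. p2, z
36. ~p1, z
37. ~(<>p3 & [](p2 -> p1)), z
38. <>p3, z
39. p2 -> p1, z
40. ~<>p3, z
41. ~p3, z
42. p1, z
Accessibility: uRu, uRv, uRw, uRx, uRy, uRz, vRv, vRy, vRz, wRw, xRx, yRy, zRz
Branch closes: p1 and ~p1 both at z.
(One branch shown.) All branches close.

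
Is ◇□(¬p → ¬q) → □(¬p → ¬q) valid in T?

Tableau for the negation ¬(◇□(¬p → ¬q) → □(¬p → ¬q)):
1. ¬(◇□(¬p → ¬q) → □(¬p → ¬q)), u
2. ◇□(¬p → ¬q), u
3. ¬□(¬p → ¬q), u
4. □(¬p → ¬q), v
5. ¬p → ¬q, v
6. ¬q, v
7. ¬(¬p → ¬q), w
8. ¬p, w
9. q, w
Accessibility: uRu, uRv, uRw, vRv, wRw
The negation has an open branch (countermodel exists).

No, not valid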